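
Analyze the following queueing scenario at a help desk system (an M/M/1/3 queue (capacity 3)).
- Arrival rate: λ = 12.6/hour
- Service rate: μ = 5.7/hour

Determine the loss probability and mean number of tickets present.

ρ = λ/μ = 12.6/5.7 = 2.21053
P₀ = (1-ρ)/(1-ρ^(K+1)) = (1-2.21053)/(1-2.21053^4) = -1.2105/-22.8773 = 0.05291
P_K = P₀×ρ^K = 0.052914 × 2.21053^3 = 0.052914 × 10.8016 = 0.5716
Blocking probability P_3 = 0.5716 (57.16%)
L = ρ[1 - (K+1)ρ^K + Kρ^(K+1)] / [(1-ρ)(1-ρ^(K+1))]
L = 2.21053 × (1 - 4×10.8016 + 3×23.8773) / ((1 - 2.21053) × (1 - 23.8773)) = 2.3488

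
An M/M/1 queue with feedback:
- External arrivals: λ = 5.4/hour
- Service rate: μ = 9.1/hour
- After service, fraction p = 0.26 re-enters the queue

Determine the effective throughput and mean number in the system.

Effective arrival rate: λ_eff = λ/(1-p) = 5.4/(1-0.26) = 5.4/0.74 = 7.2973
ρ = λ_eff/μ = 7.2973/9.1 = 0.8019
L = ρ/(1-ρ) = 0.8019/(1-0.8019) = 4.0480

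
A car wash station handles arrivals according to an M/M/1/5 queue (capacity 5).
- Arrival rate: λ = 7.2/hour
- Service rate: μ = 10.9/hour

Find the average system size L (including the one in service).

ρ = λ/μ = 7.2/10.9 = 0.66055
P₀ = (1-ρ)/(1-ρ^(K+1)) = (1-0.66055)/(1-0.66055^6) = 0.33945/0.91693 = 0.3702
P_K = P₀×ρ^K = 0.37020 × 0.66055^5 = 0.37020 × 0.12576 = 0.04656
L = ρ[1 - (K+1)ρ^K + Kρ^(K+1)] / [(1-ρ)(1-ρ^(K+1))]
L = 0.66055 × (1 - 6×0.125756 + 5×0.0830681) / ((1 - 0.66055) × (1 - 0.0830681)) = 1.4024 cars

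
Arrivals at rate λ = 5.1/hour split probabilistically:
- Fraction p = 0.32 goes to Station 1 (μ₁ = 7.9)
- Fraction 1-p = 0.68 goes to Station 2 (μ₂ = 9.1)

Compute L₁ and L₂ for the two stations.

Effective rates: λ₁ = 5.1×0.32 = 1.632, λ₂ = 5.1×0.68 = 3.468
Station 1: ρ₁ = 1.632/7.9 = 0.2066, L₁ = ρ₁/(1-ρ₁) = 0.2066/(1-0.2066) = 0.2604
Station 2: ρ₂ = 3.468/9.1 = 0.3811, L₂ = ρ₂/(1-ρ₂) = 0.3811/(1-0.3811) = 0.6158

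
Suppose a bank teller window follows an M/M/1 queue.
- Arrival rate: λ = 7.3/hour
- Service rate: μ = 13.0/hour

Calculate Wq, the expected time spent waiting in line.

First, compute utilization: ρ = λ/μ = 7.3/13.0 = 0.5615
For M/M/1: Wq = λ/(μ(μ-λ))
Wq = 7.3/(13.0 × (13.0-7.3))
Wq = 7.3/(13.0 × 5.70)
Wq = 0.09852 hours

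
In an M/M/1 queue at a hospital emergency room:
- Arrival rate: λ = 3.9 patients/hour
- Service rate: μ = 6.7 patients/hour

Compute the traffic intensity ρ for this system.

Server utilization: ρ = λ/μ
ρ = 3.9/6.7 = 0.5821
The server is busy 58.21% of the time.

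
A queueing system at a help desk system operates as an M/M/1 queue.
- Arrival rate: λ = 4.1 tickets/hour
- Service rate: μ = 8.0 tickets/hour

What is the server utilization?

Server utilization: ρ = λ/μ
ρ = 4.1/8.0 = 0.5125
The server is busy 51.25% of the time.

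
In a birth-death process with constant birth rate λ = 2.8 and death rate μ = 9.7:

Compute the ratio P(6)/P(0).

For constant rates: P(n)/P(0) = (λ/μ)^n
P(6)/P(0) = (2.8/9.7)^6 = 0.28866^6 = 0.0005785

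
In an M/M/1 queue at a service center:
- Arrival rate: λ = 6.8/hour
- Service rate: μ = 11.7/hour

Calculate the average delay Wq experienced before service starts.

First, compute utilization: ρ = λ/μ = 6.8/11.7 = 0.5812
For M/M/1: Wq = λ/(μ(μ-λ))
Wq = 6.8/(11.7 × (11.7-6.8))
Wq = 6.8/(11.7 × 4.90)
Wq = 0.1186 hours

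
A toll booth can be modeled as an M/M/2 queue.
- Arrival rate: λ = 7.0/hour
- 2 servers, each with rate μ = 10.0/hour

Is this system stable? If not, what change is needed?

Stability requires ρ = λ/(cμ) < 1
ρ = 7.0/(2 × 10.0) = 7.0/20.00 = 0.3500
Since 0.3500 < 1, the system is STABLE.
The servers are busy 35.00% of the time.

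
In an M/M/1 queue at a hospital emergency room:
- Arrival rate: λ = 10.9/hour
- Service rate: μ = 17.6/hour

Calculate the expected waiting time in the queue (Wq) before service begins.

First, compute utilization: ρ = λ/μ = 10.9/17.6 = 0.6193
For M/M/1: Wq = λ/(μ(μ-λ))
Wq = 10.9/(17.6 × (17.6-10.9))
Wq = 10.9/(17.6 × 6.70)
Wq = 0.09244 hours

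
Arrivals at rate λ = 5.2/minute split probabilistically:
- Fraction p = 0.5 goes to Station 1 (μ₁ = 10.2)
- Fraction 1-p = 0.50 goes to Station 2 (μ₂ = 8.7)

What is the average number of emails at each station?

Effective rates: λ₁ = 5.2×0.5 = 2.6, λ₂ = 5.2×0.50 = 2.6
Station 1: ρ₁ = 2.6/10.2 = 0.2549, L₁ = ρ₁/(1-ρ₁) = 0.2549/(1-0.2549) = 0.3421
Station 2: ρ₂ = 2.6/8.7 = 0.29885, L₂ = ρ₂/(1-ρ₂) = 0.29885/(1-0.29885) = 0.4262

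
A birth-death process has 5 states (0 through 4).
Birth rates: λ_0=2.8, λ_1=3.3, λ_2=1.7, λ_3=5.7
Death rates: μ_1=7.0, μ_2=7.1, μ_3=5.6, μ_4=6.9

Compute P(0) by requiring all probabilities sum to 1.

Ratios P(n)/P(0) = (λ₀···λₙ₋₁)/(μ₁···μₙ):
P(1)/P(0) = (2.8)/(7.0) = 0.4000
P(2)/P(0) = (2.8×3.3)/(7.0×7.1) = 0.1859
P(3)/P(0) = (2.8×3.3×1.7)/(7.0×7.1×5.6) = 0.05644
P(4)/P(0) = (2.8×3.3×1.7×5.7)/(7.0×7.1×5.6×6.9) = 0.04662

Normalization: ∑ P(n) = 1
P(0) × (1.0000 + 0.4000 + 0.1859 + 0.05644 + 0.04662) = 1
P(0) × 1.6890 = 1
P(0) = 1/1.6890 = 0.5921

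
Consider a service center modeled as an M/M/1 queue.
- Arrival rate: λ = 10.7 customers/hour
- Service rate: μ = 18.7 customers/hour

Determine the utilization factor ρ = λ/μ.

Server utilization: ρ = λ/μ
ρ = 10.7/18.7 = 0.5722
The server is busy 57.22% of the time.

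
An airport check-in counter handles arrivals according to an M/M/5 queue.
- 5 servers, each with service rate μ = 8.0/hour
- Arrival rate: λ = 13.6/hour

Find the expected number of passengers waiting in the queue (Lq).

Traffic intensity: ρ = λ/(cμ) = 13.6/(5×8.0) = 0.3400
Since ρ = 0.3400 < 1, system is stable.
Offered load a = λ/μ = cρ = 13.6/8.0 = 1.7000
P₀ = [ Σₙ₌₀^4 aⁿ/n! + a^5/(5!(1-ρ)) ]⁻¹
Σ = a^0/0! + a^1/1! + a^2/2! + a^3/3! + a^4/4! = 1.0000 + 1.7000 + 1.4450 + 0.8188 + 0.3480 = 5.3118
a^5/(5!(1-ρ)) = 14.1986/(120 × 0.6600) = 0.1793
P₀ = 1/(5.3118 + 0.1793) = 0.1821
Lq = P₀·a^5·ρ / (5!(1-ρ)²) = 0.1821 × 14.1986 × 0.3400 / (120 × 0.4356) = 0.01682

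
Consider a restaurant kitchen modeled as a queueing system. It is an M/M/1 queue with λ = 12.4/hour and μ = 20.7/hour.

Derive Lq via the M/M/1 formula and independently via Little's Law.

Method 1 (direct): Lq = λ²/(μ(μ-λ)) = 153.76/(20.7 × 8.30) = 0.8949

Method 2 (Little's Law):
W = 1/(μ-λ) = 1/8.30 = 0.12048
Wq = W - 1/μ = 0.12048 - 0.048309 = 0.07217
Lq = λWq = 12.4 × 0.07217 = 0.8949 ✔ (matches Method 1)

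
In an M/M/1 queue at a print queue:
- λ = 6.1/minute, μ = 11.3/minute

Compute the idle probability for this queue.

ρ = λ/μ = 6.1/11.3 = 0.5398
P(0) = 1 - ρ = 1 - 0.5398 = 0.4602
The server is idle 46.02% of the time.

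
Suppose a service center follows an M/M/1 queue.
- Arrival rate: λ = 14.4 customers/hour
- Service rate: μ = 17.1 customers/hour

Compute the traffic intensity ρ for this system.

Server utilization: ρ = λ/μ
ρ = 14.4/17.1 = 0.8421
The server is busy 84.21% of the time.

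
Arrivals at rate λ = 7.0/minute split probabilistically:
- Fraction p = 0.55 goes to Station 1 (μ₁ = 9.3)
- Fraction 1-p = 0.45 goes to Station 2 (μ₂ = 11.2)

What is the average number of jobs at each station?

Effective rates: λ₁ = 7.0×0.55 = 3.85, λ₂ = 7.0×0.45 = 3.15
Station 1: ρ₁ = 3.85/9.3 = 0.41398, L₁ = ρ₁/(1-ρ₁) = 0.41398/(1-0.41398) = 0.7064
Station 2: ρ₂ = 3.15/11.2 = 0.28125, L₂ = ρ₂/(1-ρ₂) = 0.28125/(1-0.28125) = 0.3913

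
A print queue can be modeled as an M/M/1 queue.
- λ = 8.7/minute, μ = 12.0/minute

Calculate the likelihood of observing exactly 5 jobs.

ρ = λ/μ = 8.7/12.0 = 0.7250
P(n) = (1-ρ)ρⁿ
P(5) = (1-0.7250) × 0.7250^5
P(5) = 0.2750 × 0.2003
P(5) = 0.05508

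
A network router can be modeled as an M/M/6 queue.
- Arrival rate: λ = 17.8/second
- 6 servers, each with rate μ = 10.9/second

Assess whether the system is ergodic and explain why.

Stability requires ρ = λ/(cμ) < 1
ρ = 17.8/(6 × 10.9) = 17.8/65.40 = 0.2722
Since 0.2722 < 1, the system is STABLE.
The servers are busy 27.22% of the time.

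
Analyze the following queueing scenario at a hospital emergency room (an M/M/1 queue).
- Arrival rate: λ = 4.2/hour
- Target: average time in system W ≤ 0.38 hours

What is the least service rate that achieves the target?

For M/M/1: W = 1/(μ-λ)
Need W ≤ 0.38, so 1/(μ-λ) ≤ 0.38
μ - λ ≥ 1/0.38 = 2.6316
μ ≥ 4.2 + 2.6316 = 6.8316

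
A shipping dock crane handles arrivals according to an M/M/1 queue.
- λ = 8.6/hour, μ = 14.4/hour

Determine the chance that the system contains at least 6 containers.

ρ = λ/μ = 8.6/14.4 = 0.59722
P(N ≥ n) = ρⁿ
P(N ≥ 6) = 0.59722^6
P(N ≥ 6) = 0.04537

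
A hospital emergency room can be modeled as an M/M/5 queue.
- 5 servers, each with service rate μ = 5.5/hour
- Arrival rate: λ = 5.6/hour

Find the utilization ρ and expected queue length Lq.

Traffic intensity: ρ = λ/(cμ) = 5.6/(5×5.5) = 0.2036
Since ρ = 0.2036 < 1, system is stable.
Offered load a = λ/μ = cρ = 5.6/5.5 = 1.0182
P₀ = [ Σₙ₌₀^4 aⁿ/n! + a^5/(5!(1-ρ)) ]⁻¹
Σ = a^0/0! + a^1/1! + a^2/2! + a^3/3! + a^4/4! = 1.0000 + 1.0182 + 0.5183 + 0.1759 + 0.04478 = 2.7572
a^5/(5!(1-ρ)) = 1.0943/(120 × 0.7964) = 0.01145
P₀ = 1/(2.7572 + 0.01145) = 0.3612
Lq = P₀·a^5·ρ / (5!(1-ρ)²) = 0.36118 × 1.0943 × 0.20364 / (120 × 0.63420) = 0.001058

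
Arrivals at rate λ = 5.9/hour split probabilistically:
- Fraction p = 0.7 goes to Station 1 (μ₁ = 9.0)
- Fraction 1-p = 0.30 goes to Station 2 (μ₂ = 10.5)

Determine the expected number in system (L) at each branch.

Effective rates: λ₁ = 5.9×0.7 = 4.13, λ₂ = 5.9×0.30 = 1.77
Station 1: ρ₁ = 4.13/9.0 = 0.458889, L₁ = ρ₁/(1-ρ₁) = 0.458889/(1-0.458889) = 0.8480
Station 2: ρ₂ = 1.77/10.5 = 0.16857, L₂ = ρ₂/(1-ρ₂) = 0.16857/(1-0.16857) = 0.2027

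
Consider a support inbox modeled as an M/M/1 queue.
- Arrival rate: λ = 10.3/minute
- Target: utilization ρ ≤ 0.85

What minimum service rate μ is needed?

ρ = λ/μ, so μ = λ/ρ
μ ≥ 10.3/0.85 = 12.1176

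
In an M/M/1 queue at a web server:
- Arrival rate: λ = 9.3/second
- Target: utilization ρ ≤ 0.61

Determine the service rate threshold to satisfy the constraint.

ρ = λ/μ, so μ = λ/ρ
μ ≥ 9.3/0.61 = 15.2459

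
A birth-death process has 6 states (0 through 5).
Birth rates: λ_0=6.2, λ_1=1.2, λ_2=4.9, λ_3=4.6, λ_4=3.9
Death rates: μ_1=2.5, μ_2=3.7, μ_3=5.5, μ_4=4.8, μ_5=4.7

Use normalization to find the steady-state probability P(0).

Ratios P(n)/P(0) = (λ₀···λₙ₋₁)/(μ₁···μₙ):
P(1)/P(0) = (6.2)/(2.5) = 2.4800
P(2)/P(0) = (6.2×1.2)/(2.5×3.7) = 0.80432
P(3)/P(0) = (6.2×1.2×4.9)/(2.5×3.7×5.5) = 0.71658
P(4)/P(0) = (6.2×1.2×4.9×4.6)/(2.5×3.7×5.5×4.8) = 0.68672
P(5)/P(0) = (6.2×1.2×4.9×4.6×3.9)/(2.5×3.7×5.5×4.8×4.7) = 0.56983

Normalization: ∑ P(n) = 1
P(0) × (1.0000 + 2.4800 + 0.80432 + 0.71658 + 0.68672 + 0.56983) = 1
P(0) × 6.2575 = 1
P(0) = 1/6.2575 = 0.1598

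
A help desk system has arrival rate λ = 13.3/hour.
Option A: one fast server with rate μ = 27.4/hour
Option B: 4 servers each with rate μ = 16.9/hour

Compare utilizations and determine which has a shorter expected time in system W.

Option A: single server μ = 27.4 (M/M/1)
  ρ_A = 13.3/27.4 = 0.4854
  W_A = 1/(μ-λ) = 1/(27.4-13.3) = 1/14.10 = 0.07092

Option B: 4 servers μ = 16.9 (M/M/4)
  ρ_B = λ/(cμ) = 13.3/(4×16.9) = 0.1967
  Offered load a = λ/μ = cρ = 13.3/16.9 = 0.7870
  P₀ = [ Σₙ₌₀^3 aⁿ/n! + a^4/(4!(1-ρ)) ]⁻¹
  Σ = a^0/0! + a^1/1! + a^2/2! + a^3/3! = 1.0000 + 0.7870 + 0.3097 + 0.08124 = 2.1779
  a^4/(4!(1-ρ)) = 0.3836/(24 × 0.8033) = 0.01990
  P₀ = 1/(2.1779 + 0.01990) = 0.4550
  Lq = P₀·a^4·ρ / (4!(1-ρ)²) = 0.4550 × 0.3836 × 0.1967 / (24 × 0.6452) = 0.002217
  Wq_B = Lq/λ = 0.002217/13.3 = 0.0001667
  W_B = Wq_B + 1/μ = 0.0001667 + 0.05917 = 0.05934

Since W_B = 0.05934 < W_A = 0.07092, Option B (multiple servers) has the shorter time in system.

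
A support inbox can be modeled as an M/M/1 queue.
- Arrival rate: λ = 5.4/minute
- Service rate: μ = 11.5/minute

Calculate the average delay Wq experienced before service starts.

First, compute utilization: ρ = λ/μ = 5.4/11.5 = 0.4696
For M/M/1: Wq = λ/(μ(μ-λ))
Wq = 5.4/(11.5 × (11.5-5.4))
Wq = 5.4/(11.5 × 6.10)
Wq = 0.07698 minutes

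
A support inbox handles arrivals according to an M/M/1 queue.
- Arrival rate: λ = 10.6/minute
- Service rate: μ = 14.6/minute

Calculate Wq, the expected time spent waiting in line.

First, compute utilization: ρ = λ/μ = 10.6/14.6 = 0.7260
For M/M/1: Wq = λ/(μ(μ-λ))
Wq = 10.6/(14.6 × (14.6-10.6))
Wq = 10.6/(14.6 × 4.00)
Wq = 0.1815 minutes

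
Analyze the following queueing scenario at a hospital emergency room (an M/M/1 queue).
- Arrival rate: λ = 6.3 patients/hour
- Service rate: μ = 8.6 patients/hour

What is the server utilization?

Server utilization: ρ = λ/μ
ρ = 6.3/8.6 = 0.7326
The server is busy 73.26% of the time.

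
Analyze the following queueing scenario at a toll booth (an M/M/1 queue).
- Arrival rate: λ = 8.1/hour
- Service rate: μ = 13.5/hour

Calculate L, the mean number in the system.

ρ = λ/μ = 8.1/13.5 = 0.6000
For M/M/1: L = λ/(μ-λ)
L = 8.1/(13.5-8.1) = 8.1/5.40
L = 1.5000 vehicles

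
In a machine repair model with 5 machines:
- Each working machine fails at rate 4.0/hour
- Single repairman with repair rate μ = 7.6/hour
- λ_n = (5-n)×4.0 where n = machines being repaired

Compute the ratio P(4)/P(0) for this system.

P(4)/P(0) = ∏_{i=0}^{4-1} λ_i/μ_{i+1}
= (5-0)×4.0/7.6 × (5-1)×4.0/7.6 × (5-2)×4.0/7.6 × (5-3)×4.0/7.6
= 9.2080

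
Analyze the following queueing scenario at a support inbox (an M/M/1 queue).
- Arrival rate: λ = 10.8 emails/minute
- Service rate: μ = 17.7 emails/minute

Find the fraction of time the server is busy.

Server utilization: ρ = λ/μ
ρ = 10.8/17.7 = 0.6102
The server is busy 61.02% of the time.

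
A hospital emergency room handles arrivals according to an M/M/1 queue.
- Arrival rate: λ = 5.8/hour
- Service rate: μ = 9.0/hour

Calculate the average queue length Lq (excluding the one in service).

ρ = λ/μ = 5.8/9.0 = 0.6444
For M/M/1: Lq = λ²/(μ(μ-λ))
Lq = 33.64/(9.0 × 3.20)
Lq = 1.1681 patients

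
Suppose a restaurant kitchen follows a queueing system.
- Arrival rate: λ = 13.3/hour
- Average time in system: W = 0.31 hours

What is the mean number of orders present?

Little's Law: L = λW
L = 13.3 × 0.31 = 4.1230 orders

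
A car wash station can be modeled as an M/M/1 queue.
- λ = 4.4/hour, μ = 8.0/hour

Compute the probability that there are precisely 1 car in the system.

ρ = λ/μ = 4.4/8.0 = 0.5500
P(n) = (1-ρ)ρⁿ
P(1) = (1-0.5500) × 0.5500^1
P(1) = 0.4500 × 0.5500
P(1) = 0.2475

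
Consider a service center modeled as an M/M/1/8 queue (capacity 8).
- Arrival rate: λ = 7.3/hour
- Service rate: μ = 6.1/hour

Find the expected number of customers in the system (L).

ρ = λ/μ = 7.3/6.1 = 1.19672
P₀ = (1-ρ)/(1-ρ^(K+1)) = (1-1.19672)/(1-1.19672^9) = -0.1967/-4.0342 = 0.04876
P_K = P₀×ρ^K = 0.04876 × 1.19672^8 = 0.04876 × 4.2067 = 0.2051
L = ρ[1 - (K+1)ρ^K + Kρ^(K+1)] / [(1-ρ)(1-ρ^(K+1))]
L = 1.19672 × (1 - 9×4.20669 + 8×5.03423) / ((1 - 1.19672) × (1 - 5.03423)) = 5.1475 customers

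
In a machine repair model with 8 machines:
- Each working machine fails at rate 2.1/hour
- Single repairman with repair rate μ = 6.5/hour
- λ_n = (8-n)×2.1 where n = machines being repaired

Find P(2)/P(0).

P(2)/P(0) = ∏_{i=0}^{2-1} λ_i/μ_{i+1}
= (8-0)×2.1/6.5 × (8-1)×2.1/6.5
= 5.8452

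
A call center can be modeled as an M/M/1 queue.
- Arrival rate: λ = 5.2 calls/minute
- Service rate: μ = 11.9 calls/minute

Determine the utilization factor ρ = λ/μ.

Server utilization: ρ = λ/μ
ρ = 5.2/11.9 = 0.4370
The server is busy 43.70% of the time.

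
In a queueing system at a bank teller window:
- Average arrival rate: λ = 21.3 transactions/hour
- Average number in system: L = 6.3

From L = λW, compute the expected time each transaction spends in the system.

Little's Law: L = λW, so W = L/λ
W = 6.3/21.3 = 0.2958 hours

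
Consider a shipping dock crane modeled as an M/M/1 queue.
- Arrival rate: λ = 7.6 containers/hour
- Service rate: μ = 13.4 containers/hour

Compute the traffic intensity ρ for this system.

Server utilization: ρ = λ/μ
ρ = 7.6/13.4 = 0.5672
The server is busy 56.72% of the time.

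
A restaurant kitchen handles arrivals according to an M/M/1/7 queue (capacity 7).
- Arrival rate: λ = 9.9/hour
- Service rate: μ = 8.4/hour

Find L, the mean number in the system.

ρ = λ/μ = 9.9/8.4 = 1.17857
P₀ = (1-ρ)/(1-ρ^(K+1)) = (1-1.17857)/(1-1.17857^8) = -0.17857/-2.7226 = 0.06559
P_K = P₀×ρ^K = 0.06559 × 1.17857^7 = 0.06559 × 3.1585 = 0.2072
L = ρ[1 - (K+1)ρ^K + Kρ^(K+1)] / [(1-ρ)(1-ρ^(K+1))]
L = 1.17857 × (1 - 8×3.158549 + 7×3.722572) / ((1 - 1.17857) × (1 - 3.722572)) = 4.3384 orders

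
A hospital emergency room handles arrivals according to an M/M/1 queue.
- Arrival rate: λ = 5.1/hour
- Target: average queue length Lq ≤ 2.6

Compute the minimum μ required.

For M/M/1: Lq = λ²/(μ(μ-λ))
Need Lq ≤ 2.6, i.e. μ(μ-λ) ≥ λ²/2.6
μ² - 5.1μ - 26.01/2.6 ≥ 0  →  μ² - 5.1μ - 10.00385 ≥ 0
Quadratic formula (positive root): μ = [λ + √(λ² + 4×10.00385)]/2
Discriminant: 26.01 + 4×10.00385 = 66.0254, √66.0254 = 8.1256
μ ≥ (5.1 + 8.1256)/2 = 6.6128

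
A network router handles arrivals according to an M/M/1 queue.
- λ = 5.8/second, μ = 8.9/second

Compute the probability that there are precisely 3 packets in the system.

ρ = λ/μ = 5.8/8.9 = 0.6517
P(n) = (1-ρ)ρⁿ
P(3) = (1-0.6517) × 0.6517^3
P(3) = 0.348300 × 0.276785
P(3) = 0.09640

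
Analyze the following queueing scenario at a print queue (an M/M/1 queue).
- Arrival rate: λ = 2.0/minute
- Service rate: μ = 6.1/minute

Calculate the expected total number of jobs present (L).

ρ = λ/μ = 2.0/6.1 = 0.3279
For M/M/1: L = λ/(μ-λ)
L = 2.0/(6.1-2.0) = 2.0/4.10
L = 0.4878 jobs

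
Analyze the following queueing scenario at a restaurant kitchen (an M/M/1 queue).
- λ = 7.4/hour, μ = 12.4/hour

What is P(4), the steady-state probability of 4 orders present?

ρ = λ/μ = 7.4/12.4 = 0.59677
P(n) = (1-ρ)ρⁿ
P(4) = (1-0.59677) × 0.59677^4
P(4) = 0.40323 × 0.12683
P(4) = 0.05114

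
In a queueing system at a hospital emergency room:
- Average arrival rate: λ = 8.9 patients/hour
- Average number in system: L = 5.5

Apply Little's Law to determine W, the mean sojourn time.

Little's Law: L = λW, so W = L/λ
W = 5.5/8.9 = 0.6180 hours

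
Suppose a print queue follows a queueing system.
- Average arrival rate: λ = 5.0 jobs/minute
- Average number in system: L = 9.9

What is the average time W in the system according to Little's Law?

Little's Law: L = λW, so W = L/λ
W = 9.9/5.0 = 1.9800 minutes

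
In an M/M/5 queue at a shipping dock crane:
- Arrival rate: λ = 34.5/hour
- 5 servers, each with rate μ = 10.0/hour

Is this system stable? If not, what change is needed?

Stability requires ρ = λ/(cμ) < 1
ρ = 34.5/(5 × 10.0) = 34.5/50.00 = 0.6900
Since 0.6900 < 1, the system is STABLE.
The servers are busy 69.00% of the time.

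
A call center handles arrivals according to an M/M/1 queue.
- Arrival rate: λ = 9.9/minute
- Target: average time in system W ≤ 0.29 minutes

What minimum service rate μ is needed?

For M/M/1: W = 1/(μ-λ)
Need W ≤ 0.29, so 1/(μ-λ) ≤ 0.29
μ - λ ≥ 1/0.29 = 3.4483
μ ≥ 9.9 + 3.4483 = 13.3483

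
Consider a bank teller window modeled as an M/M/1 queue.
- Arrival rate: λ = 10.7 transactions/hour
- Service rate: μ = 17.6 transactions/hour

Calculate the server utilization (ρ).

Server utilization: ρ = λ/μ
ρ = 10.7/17.6 = 0.6080
The server is busy 60.80% of the time.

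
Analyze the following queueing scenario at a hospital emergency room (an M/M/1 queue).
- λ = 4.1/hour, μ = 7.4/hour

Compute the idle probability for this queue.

ρ = λ/μ = 4.1/7.4 = 0.5541
P(0) = 1 - ρ = 1 - 0.5541 = 0.4459
The server is idle 44.59% of the time.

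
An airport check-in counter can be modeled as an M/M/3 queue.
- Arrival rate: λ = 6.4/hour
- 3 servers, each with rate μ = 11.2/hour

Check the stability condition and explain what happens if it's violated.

Stability requires ρ = λ/(cμ) < 1
ρ = 6.4/(3 × 11.2) = 6.4/33.60 = 0.1905
Since 0.1905 < 1, the system is STABLE.
The servers are busy 19.05% of the time.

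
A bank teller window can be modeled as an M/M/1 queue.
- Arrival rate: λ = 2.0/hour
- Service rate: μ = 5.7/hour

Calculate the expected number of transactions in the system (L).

ρ = λ/μ = 2.0/5.7 = 0.3509
For M/M/1: L = λ/(μ-λ)
L = 2.0/(5.7-2.0) = 2.0/3.70
L = 0.5405 transactions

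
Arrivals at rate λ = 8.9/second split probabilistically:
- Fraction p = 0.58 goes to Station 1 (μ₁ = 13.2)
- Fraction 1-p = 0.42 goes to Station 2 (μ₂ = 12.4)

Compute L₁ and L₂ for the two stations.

Effective rates: λ₁ = 8.9×0.58 = 5.162, λ₂ = 8.9×0.42 = 3.738
Station 1: ρ₁ = 5.162/13.2 = 0.39106, L₁ = ρ₁/(1-ρ₁) = 0.39106/(1-0.39106) = 0.6422
Station 2: ρ₂ = 3.738/12.4 = 0.30145, L₂ = ρ₂/(1-ρ₂) = 0.30145/(1-0.30145) = 0.4315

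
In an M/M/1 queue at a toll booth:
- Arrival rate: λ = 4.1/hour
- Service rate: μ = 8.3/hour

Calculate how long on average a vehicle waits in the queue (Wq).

First, compute utilization: ρ = λ/μ = 4.1/8.3 = 0.4940
For M/M/1: Wq = λ/(μ(μ-λ))
Wq = 4.1/(8.3 × (8.3-4.1))
Wq = 4.1/(8.3 × 4.20)
Wq = 0.1176 hours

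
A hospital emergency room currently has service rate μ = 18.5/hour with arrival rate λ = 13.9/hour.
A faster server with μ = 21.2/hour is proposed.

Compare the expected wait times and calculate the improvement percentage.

System 1: ρ₁ = 13.9/18.5 = 0.7514, W₁ = 1/(18.5-13.9) = 0.217391
System 2: ρ₂ = 13.9/21.2 = 0.6557, W₂ = 1/(21.2-13.9) = 0.136986
Improvement: (W₁-W₂)/W₁ = (0.217391-0.136986)/0.217391 = 36.99%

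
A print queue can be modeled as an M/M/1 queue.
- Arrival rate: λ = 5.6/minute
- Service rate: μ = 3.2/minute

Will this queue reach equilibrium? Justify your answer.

Stability requires ρ = λ/(cμ) < 1
ρ = 5.6/(1 × 3.2) = 5.6/3.20 = 1.7500
Since 1.7500 ≥ 1, the system is UNSTABLE.
Queue grows without bound. Need μ > λ = 5.6.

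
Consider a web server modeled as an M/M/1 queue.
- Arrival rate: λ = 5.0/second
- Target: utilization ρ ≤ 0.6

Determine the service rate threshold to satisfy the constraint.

ρ = λ/μ, so μ = λ/ρ
μ ≥ 5.0/0.6 = 8.3333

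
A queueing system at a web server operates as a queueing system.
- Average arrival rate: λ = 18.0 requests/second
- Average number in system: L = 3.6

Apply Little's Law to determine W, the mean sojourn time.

Little's Law: L = λW, so W = L/λ
W = 3.6/18.0 = 0.2000 seconds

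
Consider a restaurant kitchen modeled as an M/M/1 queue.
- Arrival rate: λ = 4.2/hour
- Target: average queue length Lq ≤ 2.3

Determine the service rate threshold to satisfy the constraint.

For M/M/1: Lq = λ²/(μ(μ-λ))
Need Lq ≤ 2.3, i.e. μ(μ-λ) ≥ λ²/2.3
μ² - 4.2μ - 17.64/2.3 ≥ 0  →  μ² - 4.2μ - 7.669565 ≥ 0
Quadratic formula (positive root): μ = [λ + √(λ² + 4×7.669565)]/2
Discriminant: 17.64 + 4×7.669565 = 48.31826, √48.31826 = 6.95113
μ ≥ (4.2 + 6.95113)/2 = 5.5756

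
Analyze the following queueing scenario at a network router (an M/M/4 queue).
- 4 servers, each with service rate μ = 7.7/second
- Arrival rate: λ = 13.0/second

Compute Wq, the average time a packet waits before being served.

Traffic intensity: ρ = λ/(cμ) = 13.0/(4×7.7) = 0.4221
Since ρ = 0.4221 < 1, system is stable.
Offered load a = λ/μ = cρ = 13.0/7.7 = 1.6883
P₀ = [ Σₙ₌₀^3 aⁿ/n! + a^4/(4!(1-ρ)) ]⁻¹
Σ = a^0/0! + a^1/1! + a^2/2! + a^3/3! = 1.0000 + 1.6883 + 1.4252 + 0.8021 = 4.9156
a^4/(4!(1-ρ)) = 8.1248/(24 × 0.5779) = 0.5858
P₀ = 1/(4.9156 + 0.5858) = 0.1818
Lq = P₀·a^4·ρ / (4!(1-ρ)²) = 0.18177 × 8.1248 × 0.42208 / (24 × 0.33399) = 0.07777
Wq = Lq/λ = 0.07777/13.0 = 0.005982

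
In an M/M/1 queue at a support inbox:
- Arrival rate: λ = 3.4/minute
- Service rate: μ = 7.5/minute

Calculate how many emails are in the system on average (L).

ρ = λ/μ = 3.4/7.5 = 0.4533
For M/M/1: L = λ/(μ-λ)
L = 3.4/(7.5-3.4) = 3.4/4.10
L = 0.8293 emails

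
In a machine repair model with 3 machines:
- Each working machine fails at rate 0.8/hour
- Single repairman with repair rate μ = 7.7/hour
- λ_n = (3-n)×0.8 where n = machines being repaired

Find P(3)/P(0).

P(3)/P(0) = ∏_{i=0}^{3-1} λ_i/μ_{i+1}
= (3-0)×0.8/7.7 × (3-1)×0.8/7.7 × (3-2)×0.8/7.7
= 0.006729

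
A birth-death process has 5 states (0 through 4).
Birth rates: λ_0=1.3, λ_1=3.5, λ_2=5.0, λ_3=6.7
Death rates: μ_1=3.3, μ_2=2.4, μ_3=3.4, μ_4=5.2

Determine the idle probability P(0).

Ratios P(n)/P(0) = (λ₀···λₙ₋₁)/(μ₁···μₙ):
P(1)/P(0) = (1.3)/(3.3) = 0.3939
P(2)/P(0) = (1.3×3.5)/(3.3×2.4) = 0.5745
P(3)/P(0) = (1.3×3.5×5.0)/(3.3×2.4×3.4) = 0.8448
P(4)/P(0) = (1.3×3.5×5.0×6.7)/(3.3×2.4×3.4×5.2) = 1.0886

Normalization: ∑ P(n) = 1
P(0) × (1.0000 + 0.3939 + 0.5745 + 0.8448 + 1.0886) = 1
P(0) × 3.9018 = 1
P(0) = 1/3.9018 = 0.2563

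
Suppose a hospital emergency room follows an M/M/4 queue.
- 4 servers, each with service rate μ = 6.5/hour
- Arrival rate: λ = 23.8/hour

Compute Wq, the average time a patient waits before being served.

Traffic intensity: ρ = λ/(cμ) = 23.8/(4×6.5) = 0.9154
Since ρ = 0.9154 < 1, system is stable.
Offered load a = λ/μ = cρ = 23.8/6.5 = 3.6615
P₀ = [ Σₙ₌₀^3 aⁿ/n! + a^4/(4!(1-ρ)) ]⁻¹
Σ = a^0/0! + a^1/1! + a^2/2! + a^3/3! = 1.00000 + 3.66154 + 6.70343 + 8.18162 = 19.5466
a^4/(4!(1-ρ)) = 179.7440/(24 × 0.0846154) = 88.5103
P₀ = 1/(19.5466 + 88.5103) = 0.009254
Lq = P₀·a^4·ρ / (4!(1-ρ)²) = 0.00925438 × 179.7440 × 0.915385 / (24 × 0.00715976) = 8.8613
Wq = Lq/λ = 8.8613/23.8 = 0.3723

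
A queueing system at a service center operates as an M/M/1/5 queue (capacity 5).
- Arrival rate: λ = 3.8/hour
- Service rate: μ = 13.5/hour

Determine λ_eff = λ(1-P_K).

ρ = λ/μ = 3.8/13.5 = 0.28148
P₀ = (1-ρ)/(1-ρ^(K+1)) = (1-0.28148)/(1-0.28148^6) = 0.7185/0.9995 = 0.7189
P_K = P₀×ρ^K = 0.7189 × 0.28148^5 = 0.7189 × 0.001767 = 0.001270
λ_eff = λ(1-P_K) = 3.8 × (1 - 0.001270) = 3.8 × 0.99873 = 3.7952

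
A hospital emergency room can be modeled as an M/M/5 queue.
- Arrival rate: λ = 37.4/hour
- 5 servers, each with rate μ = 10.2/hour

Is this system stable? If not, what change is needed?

Stability requires ρ = λ/(cμ) < 1
ρ = 37.4/(5 × 10.2) = 37.4/51.00 = 0.7333
Since 0.7333 < 1, the system is STABLE.
The servers are busy 73.33% of the time.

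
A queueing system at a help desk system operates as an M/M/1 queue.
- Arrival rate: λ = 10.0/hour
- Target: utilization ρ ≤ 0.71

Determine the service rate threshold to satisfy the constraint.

ρ = λ/μ, so μ = λ/ρ
μ ≥ 10.0/0.71 = 14.0845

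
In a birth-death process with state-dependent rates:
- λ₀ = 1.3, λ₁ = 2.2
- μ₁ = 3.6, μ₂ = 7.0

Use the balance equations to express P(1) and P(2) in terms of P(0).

Balance equations:
State 0: λ₀P₀ = μ₁P₁ → P₁ = (λ₀/μ₁)P₀ = (1.3/3.6)P₀ = 0.3611P₀
State 1: P₂ = (λ₀λ₁)/(μ₁μ₂)P₀ = (1.3×2.2)/(3.6×7.0)P₀ = 0.1135P₀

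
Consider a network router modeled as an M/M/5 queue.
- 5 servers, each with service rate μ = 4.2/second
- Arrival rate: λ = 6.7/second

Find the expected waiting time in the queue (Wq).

Traffic intensity: ρ = λ/(cμ) = 6.7/(5×4.2) = 0.3190
Since ρ = 0.3190 < 1, system is stable.
Offered load a = λ/μ = cρ = 6.7/4.2 = 1.5952
P₀ = [ Σₙ₌₀^4 aⁿ/n! + a^5/(5!(1-ρ)) ]⁻¹
Σ = a^0/0! + a^1/1! + a^2/2! + a^3/3! + a^4/4! = 1.0000000 + 1.5952381 + 1.2723923 + 0.67658955 + 0.26983036 = 4.8141
a^5/(5!(1-ρ)) = 10.3306/(120 × 0.6810) = 0.1264
P₀ = 1/(4.8141 + 0.1264) = 0.2024
Lq = P₀·a^5·ρ / (5!(1-ρ)²) = 0.2024 × 10.3306 × 0.3190 / (120 × 0.4637) = 0.01199
Wq = Lq/λ = 0.011989/6.7 = 0.001789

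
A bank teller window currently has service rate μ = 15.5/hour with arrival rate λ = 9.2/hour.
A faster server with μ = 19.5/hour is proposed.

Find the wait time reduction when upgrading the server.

System 1: ρ₁ = 9.2/15.5 = 0.5935, W₁ = 1/(15.5-9.2) = 0.158730
System 2: ρ₂ = 9.2/19.5 = 0.4718, W₂ = 1/(19.5-9.2) = 0.0970874
Improvement: (W₁-W₂)/W₁ = (0.158730-0.0970874)/0.158730 = 38.83%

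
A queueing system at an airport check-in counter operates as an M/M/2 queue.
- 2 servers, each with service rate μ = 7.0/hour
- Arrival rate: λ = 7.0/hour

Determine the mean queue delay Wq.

Traffic intensity: ρ = λ/(cμ) = 7.0/(2×7.0) = 0.5000
Since ρ = 0.5000 < 1, system is stable.
Offered load a = λ/μ = cρ = 7.0/7.0 = 1.0000
P₀ = [ Σₙ₌₀^1 aⁿ/n! + a^2/(2!(1-ρ)) ]⁻¹
Σ = a^0/0! + a^1/1! = 1.0000 + 1.0000 = 2.0000
a^2/(2!(1-ρ)) = 1.0000/(2 × 0.5000) = 1.0000
P₀ = 1/(2.0000 + 1.0000) = 0.3333
Lq = P₀·a^2·ρ / (2!(1-ρ)²) = 0.3333 × 1.0000 × 0.5000 / (2 × 0.2500) = 0.3333
Wq = Lq/λ = 0.33333/7.0 = 0.04762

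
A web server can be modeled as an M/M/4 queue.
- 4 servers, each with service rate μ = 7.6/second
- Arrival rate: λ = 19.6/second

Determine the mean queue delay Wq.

Traffic intensity: ρ = λ/(cμ) = 19.6/(4×7.6) = 0.6447
Since ρ = 0.6447 < 1, system is stable.
Offered load a = λ/μ = cρ = 19.6/7.6 = 2.5789
P₀ = [ Σₙ₌₀^3 aⁿ/n! + a^4/(4!(1-ρ)) ]⁻¹
Σ = a^0/0! + a^1/1! + a^2/2! + a^3/3! = 1.0000 + 2.5789 + 3.3255 + 2.8588 = 9.7632
a^4/(4!(1-ρ)) = 44.2354/(24 × 0.35526) = 5.1881
P₀ = 1/(9.7632 + 5.1881) = 0.06688
Lq = P₀·a^4·ρ / (4!(1-ρ)²) = 0.06688 × 44.2354 × 0.6447 / (24 × 0.1262) = 0.6297
Wq = Lq/λ = 0.6297/19.6 = 0.03213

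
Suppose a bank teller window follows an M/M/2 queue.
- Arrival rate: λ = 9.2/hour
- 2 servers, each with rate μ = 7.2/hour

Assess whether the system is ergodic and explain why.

Stability requires ρ = λ/(cμ) < 1
ρ = 9.2/(2 × 7.2) = 9.2/14.40 = 0.6389
Since 0.6389 < 1, the system is STABLE.
The servers are busy 63.89% of the time.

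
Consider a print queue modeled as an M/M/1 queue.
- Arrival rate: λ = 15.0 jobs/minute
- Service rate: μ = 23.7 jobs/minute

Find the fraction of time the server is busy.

Server utilization: ρ = λ/μ
ρ = 15.0/23.7 = 0.6329
The server is busy 63.29% of the time.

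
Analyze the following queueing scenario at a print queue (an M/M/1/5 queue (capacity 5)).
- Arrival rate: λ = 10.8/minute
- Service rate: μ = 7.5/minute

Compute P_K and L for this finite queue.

ρ = λ/μ = 10.8/7.5 = 1.4400
P₀ = (1-ρ)/(1-ρ^(K+1)) = (1-1.4400)/(1-1.4400^6) = -0.4400/-7.9161 = 0.05558
P_K = P₀×ρ^K = 0.055583 × 1.4400^5 = 0.055583 × 6.1917 = 0.3442
Blocking probability P_5 = 0.3442 (34.42%)
L = ρ[1 - (K+1)ρ^K + Kρ^(K+1)] / [(1-ρ)(1-ρ^(K+1))]
L = 1.4400 × (1 - 6×6.19174 + 5×8.91610) / ((1 - 1.4400) × (1 - 8.91610)) = 3.4852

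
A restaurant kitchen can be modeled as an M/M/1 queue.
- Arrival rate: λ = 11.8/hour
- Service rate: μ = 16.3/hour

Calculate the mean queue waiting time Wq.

First, compute utilization: ρ = λ/μ = 11.8/16.3 = 0.7239
For M/M/1: Wq = λ/(μ(μ-λ))
Wq = 11.8/(16.3 × (16.3-11.8))
Wq = 11.8/(16.3 × 4.50)
Wq = 0.1609 hours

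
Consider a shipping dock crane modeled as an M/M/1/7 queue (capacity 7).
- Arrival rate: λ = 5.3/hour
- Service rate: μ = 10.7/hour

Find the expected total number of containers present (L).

ρ = λ/μ = 5.3/10.7 = 0.49533
P₀ = (1-ρ)/(1-ρ^(K+1)) = (1-0.49533)/(1-0.49533^8) = 0.5047/0.9964 = 0.5065
P_K = P₀×ρ^K = 0.506505 × 0.49533^7 = 0.506505 × 0.00731581 = 0.003705
L = ρ[1 - (K+1)ρ^K + Kρ^(K+1)] / [(1-ρ)(1-ρ^(K+1))]
L = 0.49533 × (1 - 8×0.007316 + 7×0.003624) / ((1 - 0.49533) × (1 - 0.003624)) = 0.9524 containers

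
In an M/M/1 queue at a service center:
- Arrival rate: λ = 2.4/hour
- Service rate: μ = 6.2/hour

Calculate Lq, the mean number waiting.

ρ = λ/μ = 2.4/6.2 = 0.3871
For M/M/1: Lq = λ²/(μ(μ-λ))
Lq = 5.76/(6.2 × 3.80)
Lq = 0.2445 customers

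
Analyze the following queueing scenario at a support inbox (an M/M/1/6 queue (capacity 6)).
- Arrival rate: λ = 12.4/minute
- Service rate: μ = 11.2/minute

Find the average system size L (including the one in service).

ρ = λ/μ = 12.4/11.2 = 1.107143
P₀ = (1-ρ)/(1-ρ^(K+1)) = (1-1.107143)/(1-1.107143^7) = -0.1071/-1.0390 = 0.1031
P_K = P₀×ρ^K = 0.1031 × 1.107143^6 = 0.1031 × 1.8417 = 0.1899
L = ρ[1 - (K+1)ρ^K + Kρ^(K+1)] / [(1-ρ)(1-ρ^(K+1))]
L = 1.107143 × (1 - 7×1.8417145 + 6×2.0390413) / ((1 - 1.107143) × (1 - 2.0390413)) = 3.4037 emails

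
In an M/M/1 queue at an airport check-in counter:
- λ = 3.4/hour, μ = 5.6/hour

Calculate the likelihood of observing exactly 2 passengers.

ρ = λ/μ = 3.4/5.6 = 0.6071
P(n) = (1-ρ)ρⁿ
P(2) = (1-0.6071) × 0.6071^2
P(2) = 0.3929 × 0.3686
P(2) = 0.1448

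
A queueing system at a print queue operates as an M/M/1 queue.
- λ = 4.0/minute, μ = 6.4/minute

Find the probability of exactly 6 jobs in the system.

ρ = λ/μ = 4.0/6.4 = 0.6250
P(n) = (1-ρ)ρⁿ
P(6) = (1-0.6250) × 0.6250^6
P(6) = 0.3750 × 0.05960
P(6) = 0.02235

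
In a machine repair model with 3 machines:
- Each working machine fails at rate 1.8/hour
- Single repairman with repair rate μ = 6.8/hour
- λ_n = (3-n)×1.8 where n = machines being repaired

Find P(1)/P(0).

P(1)/P(0) = ∏_{i=0}^{1-1} λ_i/μ_{i+1}
= (3-0)×1.8/6.8
= 0.7941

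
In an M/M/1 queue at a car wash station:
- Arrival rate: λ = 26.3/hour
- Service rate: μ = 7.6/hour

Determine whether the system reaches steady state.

Stability requires ρ = λ/(cμ) < 1
ρ = 26.3/(1 × 7.6) = 26.3/7.60 = 3.4605
Since 3.4605 ≥ 1, the system is UNSTABLE.
Queue grows without bound. Need μ > λ = 26.3.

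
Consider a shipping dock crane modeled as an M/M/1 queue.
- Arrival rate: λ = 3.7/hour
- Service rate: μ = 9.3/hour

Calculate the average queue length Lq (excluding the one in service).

ρ = λ/μ = 3.7/9.3 = 0.3978
For M/M/1: Lq = λ²/(μ(μ-λ))
Lq = 13.69/(9.3 × 5.60)
Lq = 0.2629 containers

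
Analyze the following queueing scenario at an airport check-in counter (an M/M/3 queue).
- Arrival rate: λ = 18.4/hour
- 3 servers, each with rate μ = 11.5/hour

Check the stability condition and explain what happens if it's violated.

Stability requires ρ = λ/(cμ) < 1
ρ = 18.4/(3 × 11.5) = 18.4/34.50 = 0.5333
Since 0.5333 < 1, the system is STABLE.
The servers are busy 53.33% of the time.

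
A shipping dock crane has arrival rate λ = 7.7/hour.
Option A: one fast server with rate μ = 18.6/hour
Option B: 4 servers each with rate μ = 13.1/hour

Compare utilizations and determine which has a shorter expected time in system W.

Option A: single server μ = 18.6 (M/M/1)
  ρ_A = 7.7/18.6 = 0.4140
  W_A = 1/(μ-λ) = 1/(18.6-7.7) = 1/10.90 = 0.09174

Option B: 4 servers μ = 13.1 (M/M/4)
  ρ_B = λ/(cμ) = 7.7/(4×13.1) = 0.1469
  Offered load a = λ/μ = cρ = 7.7/13.1 = 0.5878
  P₀ = [ Σₙ₌₀^3 aⁿ/n! + a^4/(4!(1-ρ)) ]⁻¹
  Σ = a^0/0! + a^1/1! + a^2/2! + a^3/3! = 1.0000 + 0.58779 + 0.17275 + 0.033846 = 1.7944
  a^4/(4!(1-ρ)) = 0.119365/(24 × 0.853053) = 0.005830
  P₀ = 1/(1.7944 + 0.005830) = 0.5555
  Lq = P₀·a^4·ρ / (4!(1-ρ)²) = 0.5555 × 0.1194 × 0.1469 / (24 × 0.7277) = 0.0005579
  Wq_B = Lq/λ = 0.0005579/7.7 = 0.00007245
  W_B = Wq_B + 1/μ = 0.00007245 + 0.07634 = 0.07641

Since W_B = 0.07641 < W_A = 0.09174, Option B (multiple servers) has the shorter time in system.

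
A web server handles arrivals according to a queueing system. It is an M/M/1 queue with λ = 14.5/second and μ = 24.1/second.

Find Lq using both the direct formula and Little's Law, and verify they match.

Method 1 (direct): Lq = λ²/(μ(μ-λ)) = 210.25/(24.1 × 9.60) = 0.9088

Method 2 (Little's Law):
W = 1/(μ-λ) = 1/9.60 = 0.104167
Wq = W - 1/μ = 0.104167 - 0.0414938 = 0.062673
Lq = λWq = 14.5 × 0.062673 = 0.9088 ✔ (matches Method 1)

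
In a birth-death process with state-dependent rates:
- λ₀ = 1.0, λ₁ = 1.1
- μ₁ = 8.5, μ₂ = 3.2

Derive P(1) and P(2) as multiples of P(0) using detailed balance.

Balance equations:
State 0: λ₀P₀ = μ₁P₁ → P₁ = (λ₀/μ₁)P₀ = (1.0/8.5)P₀ = 0.1176P₀
State 1: P₂ = (λ₀λ₁)/(μ₁μ₂)P₀ = (1.0×1.1)/(8.5×3.2)P₀ = 0.04044P₀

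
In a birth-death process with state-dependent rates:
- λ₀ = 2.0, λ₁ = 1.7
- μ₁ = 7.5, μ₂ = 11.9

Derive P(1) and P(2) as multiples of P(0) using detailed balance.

Balance equations:
State 0: λ₀P₀ = μ₁P₁ → P₁ = (λ₀/μ₁)P₀ = (2.0/7.5)P₀ = 0.2667P₀
State 1: P₂ = (λ₀λ₁)/(μ₁μ₂)P₀ = (2.0×1.7)/(7.5×11.9)P₀ = 0.03810P₀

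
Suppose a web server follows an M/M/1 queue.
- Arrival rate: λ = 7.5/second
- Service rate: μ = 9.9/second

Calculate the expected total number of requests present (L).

ρ = λ/μ = 7.5/9.9 = 0.7576
For M/M/1: L = λ/(μ-λ)
L = 7.5/(9.9-7.5) = 7.5/2.40
L = 3.1250 requests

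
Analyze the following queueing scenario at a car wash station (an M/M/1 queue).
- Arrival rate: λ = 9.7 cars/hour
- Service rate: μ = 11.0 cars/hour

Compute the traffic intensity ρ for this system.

Server utilization: ρ = λ/μ
ρ = 9.7/11.0 = 0.8818
The server is busy 88.18% of the time.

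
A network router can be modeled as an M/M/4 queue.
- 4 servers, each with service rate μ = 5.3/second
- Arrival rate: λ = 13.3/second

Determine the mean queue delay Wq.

Traffic intensity: ρ = λ/(cμ) = 13.3/(4×5.3) = 0.6274
Since ρ = 0.6274 < 1, system is stable.
Offered load a = λ/μ = cρ = 13.3/5.3 = 2.5094
P₀ = [ Σₙ₌₀^3 aⁿ/n! + a^4/(4!(1-ρ)) ]⁻¹
Σ = a^0/0! + a^1/1! + a^2/2! + a^3/3! = 1.0000 + 2.5094 + 3.1486 + 2.6338 = 9.2918
a^4/(4!(1-ρ)) = 39.6555/(24 × 0.37264) = 4.4341
P₀ = 1/(9.29182 + 4.43405) = 0.07286
Lq = P₀·a^4·ρ / (4!(1-ρ)²) = 0.072855 × 39.6555 × 0.62736 / (24 × 0.13886) = 0.5439
Wq = Lq/λ = 0.5439/13.3 = 0.04089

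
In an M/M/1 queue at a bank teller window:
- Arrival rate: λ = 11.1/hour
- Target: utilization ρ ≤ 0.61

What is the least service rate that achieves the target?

ρ = λ/μ, so μ = λ/ρ
μ ≥ 11.1/0.61 = 18.1967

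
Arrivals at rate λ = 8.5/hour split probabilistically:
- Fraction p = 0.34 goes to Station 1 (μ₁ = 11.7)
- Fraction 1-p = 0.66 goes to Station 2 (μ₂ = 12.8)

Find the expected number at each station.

Effective rates: λ₁ = 8.5×0.34 = 2.89, λ₂ = 8.5×0.66 = 5.61
Station 1: ρ₁ = 2.89/11.7 = 0.2470, L₁ = ρ₁/(1-ρ₁) = 0.2470/(1-0.2470) = 0.3280
Station 2: ρ₂ = 5.61/12.8 = 0.4383, L₂ = ρ₂/(1-ρ₂) = 0.4383/(1-0.4383) = 0.7803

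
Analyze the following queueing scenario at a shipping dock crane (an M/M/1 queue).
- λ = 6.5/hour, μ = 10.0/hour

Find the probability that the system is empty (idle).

ρ = λ/μ = 6.5/10.0 = 0.6500
P(0) = 1 - ρ = 1 - 0.6500 = 0.3500
The server is idle 35.00% of the time.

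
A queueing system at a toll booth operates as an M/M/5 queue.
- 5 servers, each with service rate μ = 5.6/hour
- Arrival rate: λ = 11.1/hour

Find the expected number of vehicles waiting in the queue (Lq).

Traffic intensity: ρ = λ/(cμ) = 11.1/(5×5.6) = 0.3964
Since ρ = 0.3964 < 1, system is stable.
Offered load a = λ/μ = cρ = 11.1/5.6 = 1.9821
P₀ = [ Σₙ₌₀^4 aⁿ/n! + a^5/(5!(1-ρ)) ]⁻¹
Σ = a^0/0! + a^1/1! + a^2/2! + a^3/3! + a^4/4! = 1.00000 + 1.98214 + 1.96445 + 1.29794 + 0.643174 = 6.8877
a^5/(5!(1-ρ)) = 30.5967/(120 × 0.6036) = 0.4224
P₀ = 1/(6.8877 + 0.4224) = 0.1368
Lq = P₀·a^5·ρ / (5!(1-ρ)²) = 0.13680 × 30.5967 × 0.39643 / (120 × 0.36430) = 0.03796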